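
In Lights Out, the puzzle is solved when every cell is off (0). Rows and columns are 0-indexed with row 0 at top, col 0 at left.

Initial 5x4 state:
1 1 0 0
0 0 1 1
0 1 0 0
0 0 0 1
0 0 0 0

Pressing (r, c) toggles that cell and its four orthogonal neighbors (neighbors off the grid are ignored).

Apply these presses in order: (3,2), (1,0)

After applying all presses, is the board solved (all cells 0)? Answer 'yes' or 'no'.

Answer: no

Derivation:
After press 1 at (3,2):
1 1 0 0
0 0 1 1
0 1 1 0
0 1 1 0
0 0 1 0

After press 2 at (1,0):
0 1 0 0
1 1 1 1
1 1 1 0
0 1 1 0
0 0 1 0

Lights still on: 11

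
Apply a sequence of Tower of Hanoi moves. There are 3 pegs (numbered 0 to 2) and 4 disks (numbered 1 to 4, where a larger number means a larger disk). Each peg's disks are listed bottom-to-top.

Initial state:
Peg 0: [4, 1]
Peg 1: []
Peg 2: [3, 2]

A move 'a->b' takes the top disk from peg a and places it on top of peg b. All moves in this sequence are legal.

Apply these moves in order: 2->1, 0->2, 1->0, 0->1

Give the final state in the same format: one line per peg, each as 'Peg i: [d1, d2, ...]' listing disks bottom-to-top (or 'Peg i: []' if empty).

Answer: Peg 0: [4]
Peg 1: [2]
Peg 2: [3, 1]

Derivation:
After move 1 (2->1):
Peg 0: [4, 1]
Peg 1: [2]
Peg 2: [3]

After move 2 (0->2):
Peg 0: [4]
Peg 1: [2]
Peg 2: [3, 1]

After move 3 (1->0):
Peg 0: [4, 2]
Peg 1: []
Peg 2: [3, 1]

After move 4 (0->1):
Peg 0: [4]
Peg 1: [2]
Peg 2: [3, 1]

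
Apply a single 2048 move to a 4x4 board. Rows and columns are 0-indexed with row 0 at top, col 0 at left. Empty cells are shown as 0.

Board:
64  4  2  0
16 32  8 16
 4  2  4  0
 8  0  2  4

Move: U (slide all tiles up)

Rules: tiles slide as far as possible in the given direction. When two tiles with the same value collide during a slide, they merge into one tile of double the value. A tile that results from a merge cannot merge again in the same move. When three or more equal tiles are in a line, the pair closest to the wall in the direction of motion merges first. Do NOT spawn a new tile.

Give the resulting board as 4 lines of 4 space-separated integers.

Slide up:
col 0: [64, 16, 4, 8] -> [64, 16, 4, 8]
col 1: [4, 32, 2, 0] -> [4, 32, 2, 0]
col 2: [2, 8, 4, 2] -> [2, 8, 4, 2]
col 3: [0, 16, 0, 4] -> [16, 4, 0, 0]

Answer: 64  4  2 16
16 32  8  4
 4  2  4  0
 8  0  2  0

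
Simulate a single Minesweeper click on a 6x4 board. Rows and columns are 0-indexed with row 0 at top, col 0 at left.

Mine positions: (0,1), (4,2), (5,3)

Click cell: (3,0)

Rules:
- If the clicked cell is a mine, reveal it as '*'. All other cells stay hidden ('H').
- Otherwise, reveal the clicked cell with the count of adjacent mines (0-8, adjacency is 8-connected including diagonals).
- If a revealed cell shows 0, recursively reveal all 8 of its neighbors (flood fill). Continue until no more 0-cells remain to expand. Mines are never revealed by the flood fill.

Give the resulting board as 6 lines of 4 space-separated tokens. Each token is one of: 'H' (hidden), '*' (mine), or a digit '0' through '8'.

H H 1 0
1 1 1 0
0 0 0 0
0 1 1 1
0 1 H H
0 1 H H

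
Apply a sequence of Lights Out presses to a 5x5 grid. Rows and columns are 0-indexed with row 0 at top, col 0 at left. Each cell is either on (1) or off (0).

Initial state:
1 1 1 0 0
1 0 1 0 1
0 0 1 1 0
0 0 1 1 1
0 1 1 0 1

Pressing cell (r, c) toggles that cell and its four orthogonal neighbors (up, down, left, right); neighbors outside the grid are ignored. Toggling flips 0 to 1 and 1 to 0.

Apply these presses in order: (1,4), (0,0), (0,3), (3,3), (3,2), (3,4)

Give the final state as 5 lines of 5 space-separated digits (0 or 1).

After press 1 at (1,4):
1 1 1 0 1
1 0 1 1 0
0 0 1 1 1
0 0 1 1 1
0 1 1 0 1

After press 2 at (0,0):
0 0 1 0 1
0 0 1 1 0
0 0 1 1 1
0 0 1 1 1
0 1 1 0 1

After press 3 at (0,3):
0 0 0 1 0
0 0 1 0 0
0 0 1 1 1
0 0 1 1 1
0 1 1 0 1

After press 4 at (3,3):
0 0 0 1 0
0 0 1 0 0
0 0 1 0 1
0 0 0 0 0
0 1 1 1 1

After press 5 at (3,2):
0 0 0 1 0
0 0 1 0 0
0 0 0 0 1
0 1 1 1 0
0 1 0 1 1

After press 6 at (3,4):
0 0 0 1 0
0 0 1 0 0
0 0 0 0 0
0 1 1 0 1
0 1 0 1 0

Answer: 0 0 0 1 0
0 0 1 0 0
0 0 0 0 0
0 1 1 0 1
0 1 0 1 0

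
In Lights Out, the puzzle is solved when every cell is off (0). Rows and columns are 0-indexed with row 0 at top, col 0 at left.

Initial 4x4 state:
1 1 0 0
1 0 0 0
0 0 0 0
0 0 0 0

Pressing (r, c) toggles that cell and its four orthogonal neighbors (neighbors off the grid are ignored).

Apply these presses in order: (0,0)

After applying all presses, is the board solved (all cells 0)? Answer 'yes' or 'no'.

After press 1 at (0,0):
0 0 0 0
0 0 0 0
0 0 0 0
0 0 0 0

Lights still on: 0

Answer: yes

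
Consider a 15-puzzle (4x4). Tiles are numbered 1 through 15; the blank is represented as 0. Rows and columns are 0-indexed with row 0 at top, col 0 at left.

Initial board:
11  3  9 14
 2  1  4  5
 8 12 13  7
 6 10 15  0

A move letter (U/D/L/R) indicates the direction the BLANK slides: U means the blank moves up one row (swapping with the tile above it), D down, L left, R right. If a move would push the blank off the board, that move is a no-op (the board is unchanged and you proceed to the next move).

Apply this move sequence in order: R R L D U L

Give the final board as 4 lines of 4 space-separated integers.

After move 1 (R):
11  3  9 14
 2  1  4  5
 8 12 13  7
 6 10 15  0

After move 2 (R):
11  3  9 14
 2  1  4  5
 8 12 13  7
 6 10 15  0

After move 3 (L):
11  3  9 14
 2  1  4  5
 8 12 13  7
 6 10  0 15

After move 4 (D):
11  3  9 14
 2  1  4  5
 8 12 13  7
 6 10  0 15

After move 5 (U):
11  3  9 14
 2  1  4  5
 8 12  0  7
 6 10 13 15

After move 6 (L):
11  3  9 14
 2  1  4  5
 8  0 12  7
 6 10 13 15

Answer: 11  3  9 14
 2  1  4  5
 8  0 12  7
 6 10 13 15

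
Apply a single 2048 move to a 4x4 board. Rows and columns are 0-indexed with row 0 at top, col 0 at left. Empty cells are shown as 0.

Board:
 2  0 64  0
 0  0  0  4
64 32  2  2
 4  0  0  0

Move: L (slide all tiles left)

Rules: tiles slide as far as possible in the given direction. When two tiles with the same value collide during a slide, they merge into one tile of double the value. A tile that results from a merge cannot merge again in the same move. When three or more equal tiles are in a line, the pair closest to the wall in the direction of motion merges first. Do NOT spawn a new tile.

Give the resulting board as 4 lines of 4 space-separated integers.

Slide left:
row 0: [2, 0, 64, 0] -> [2, 64, 0, 0]
row 1: [0, 0, 0, 4] -> [4, 0, 0, 0]
row 2: [64, 32, 2, 2] -> [64, 32, 4, 0]
row 3: [4, 0, 0, 0] -> [4, 0, 0, 0]

Answer:  2 64  0  0
 4  0  0  0
64 32  4  0
 4  0  0  0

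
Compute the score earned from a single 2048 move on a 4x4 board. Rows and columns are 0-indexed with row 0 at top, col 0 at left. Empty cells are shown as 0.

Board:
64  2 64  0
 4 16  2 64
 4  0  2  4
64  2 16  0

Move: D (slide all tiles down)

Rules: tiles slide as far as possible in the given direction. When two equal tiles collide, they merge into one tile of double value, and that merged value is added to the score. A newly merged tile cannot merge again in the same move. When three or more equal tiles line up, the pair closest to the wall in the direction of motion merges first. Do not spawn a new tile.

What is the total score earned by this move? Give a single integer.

Slide down:
col 0: [64, 4, 4, 64] -> [0, 64, 8, 64]  score +8 (running 8)
col 1: [2, 16, 0, 2] -> [0, 2, 16, 2]  score +0 (running 8)
col 2: [64, 2, 2, 16] -> [0, 64, 4, 16]  score +4 (running 12)
col 3: [0, 64, 4, 0] -> [0, 0, 64, 4]  score +0 (running 12)
Board after move:
 0  0  0  0
64  2 64  0
 8 16  4 64
64  2 16  4

Answer: 12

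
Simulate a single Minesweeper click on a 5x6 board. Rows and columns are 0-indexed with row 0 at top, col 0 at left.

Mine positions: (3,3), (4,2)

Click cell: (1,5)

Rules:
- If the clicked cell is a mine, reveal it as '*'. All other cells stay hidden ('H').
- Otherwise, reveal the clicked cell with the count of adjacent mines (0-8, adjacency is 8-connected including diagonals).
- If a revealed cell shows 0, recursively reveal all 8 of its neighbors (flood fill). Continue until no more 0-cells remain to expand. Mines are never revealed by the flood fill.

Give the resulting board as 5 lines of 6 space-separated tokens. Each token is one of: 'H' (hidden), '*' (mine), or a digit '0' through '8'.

0 0 0 0 0 0
0 0 0 0 0 0
0 0 1 1 1 0
0 1 2 H 1 0
0 1 H H 1 0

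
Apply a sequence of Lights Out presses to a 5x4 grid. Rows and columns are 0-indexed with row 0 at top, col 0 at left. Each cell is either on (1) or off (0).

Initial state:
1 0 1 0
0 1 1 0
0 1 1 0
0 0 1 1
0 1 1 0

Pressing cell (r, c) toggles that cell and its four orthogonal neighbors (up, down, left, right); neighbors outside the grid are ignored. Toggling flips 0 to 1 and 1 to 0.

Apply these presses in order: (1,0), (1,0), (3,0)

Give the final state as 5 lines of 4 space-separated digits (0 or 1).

After press 1 at (1,0):
0 0 1 0
1 0 1 0
1 1 1 0
0 0 1 1
0 1 1 0

After press 2 at (1,0):
1 0 1 0
0 1 1 0
0 1 1 0
0 0 1 1
0 1 1 0

After press 3 at (3,0):
1 0 1 0
0 1 1 0
1 1 1 0
1 1 1 1
1 1 1 0

Answer: 1 0 1 0
0 1 1 0
1 1 1 0
1 1 1 1
1 1 1 0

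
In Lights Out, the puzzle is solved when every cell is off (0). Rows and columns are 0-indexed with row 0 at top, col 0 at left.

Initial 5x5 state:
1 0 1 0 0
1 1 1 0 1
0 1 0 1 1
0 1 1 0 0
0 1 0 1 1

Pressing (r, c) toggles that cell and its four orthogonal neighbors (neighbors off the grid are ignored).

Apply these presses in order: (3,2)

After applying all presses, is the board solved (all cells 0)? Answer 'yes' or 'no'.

After press 1 at (3,2):
1 0 1 0 0
1 1 1 0 1
0 1 1 1 1
0 0 0 1 0
0 1 1 1 1

Lights still on: 15

Answer: no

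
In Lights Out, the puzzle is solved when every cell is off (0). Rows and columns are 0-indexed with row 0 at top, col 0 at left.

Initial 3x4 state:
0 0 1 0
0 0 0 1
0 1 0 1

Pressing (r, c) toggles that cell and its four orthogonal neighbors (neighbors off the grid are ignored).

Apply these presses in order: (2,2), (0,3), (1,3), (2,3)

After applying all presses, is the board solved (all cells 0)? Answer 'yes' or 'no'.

Answer: yes

Derivation:
After press 1 at (2,2):
0 0 1 0
0 0 1 1
0 0 1 0

After press 2 at (0,3):
0 0 0 1
0 0 1 0
0 0 1 0

After press 3 at (1,3):
0 0 0 0
0 0 0 1
0 0 1 1

After press 4 at (2,3):
0 0 0 0
0 0 0 0
0 0 0 0

Lights still on: 0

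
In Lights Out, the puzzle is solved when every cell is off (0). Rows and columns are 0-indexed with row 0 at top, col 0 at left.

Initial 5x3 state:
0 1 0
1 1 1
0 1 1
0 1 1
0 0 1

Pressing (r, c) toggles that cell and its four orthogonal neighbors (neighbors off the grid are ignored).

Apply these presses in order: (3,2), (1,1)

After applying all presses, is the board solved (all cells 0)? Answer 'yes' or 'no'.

After press 1 at (3,2):
0 1 0
1 1 1
0 1 0
0 0 0
0 0 0

After press 2 at (1,1):
0 0 0
0 0 0
0 0 0
0 0 0
0 0 0

Lights still on: 0

Answer: yes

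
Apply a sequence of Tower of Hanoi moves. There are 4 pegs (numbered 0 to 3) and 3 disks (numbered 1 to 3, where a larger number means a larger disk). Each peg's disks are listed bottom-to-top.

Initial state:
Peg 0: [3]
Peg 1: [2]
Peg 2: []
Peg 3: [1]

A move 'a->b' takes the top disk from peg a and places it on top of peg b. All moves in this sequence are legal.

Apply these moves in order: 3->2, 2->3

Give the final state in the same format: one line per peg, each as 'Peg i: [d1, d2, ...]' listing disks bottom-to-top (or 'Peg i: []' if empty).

Answer: Peg 0: [3]
Peg 1: [2]
Peg 2: []
Peg 3: [1]

Derivation:
After move 1 (3->2):
Peg 0: [3]
Peg 1: [2]
Peg 2: [1]
Peg 3: []

After move 2 (2->3):
Peg 0: [3]
Peg 1: [2]
Peg 2: []
Peg 3: [1]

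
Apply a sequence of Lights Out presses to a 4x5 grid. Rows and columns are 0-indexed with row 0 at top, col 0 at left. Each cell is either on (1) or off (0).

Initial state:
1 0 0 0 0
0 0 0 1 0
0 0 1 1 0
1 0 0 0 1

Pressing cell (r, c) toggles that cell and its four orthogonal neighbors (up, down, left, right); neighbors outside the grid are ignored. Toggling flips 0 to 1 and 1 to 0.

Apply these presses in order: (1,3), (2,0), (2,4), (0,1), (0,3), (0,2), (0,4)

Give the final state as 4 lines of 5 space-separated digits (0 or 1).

After press 1 at (1,3):
1 0 0 1 0
0 0 1 0 1
0 0 1 0 0
1 0 0 0 1

After press 2 at (2,0):
1 0 0 1 0
1 0 1 0 1
1 1 1 0 0
0 0 0 0 1

After press 3 at (2,4):
1 0 0 1 0
1 0 1 0 0
1 1 1 1 1
0 0 0 0 0

After press 4 at (0,1):
0 1 1 1 0
1 1 1 0 0
1 1 1 1 1
0 0 0 0 0

After press 5 at (0,3):
0 1 0 0 1
1 1 1 1 0
1 1 1 1 1
0 0 0 0 0

After press 6 at (0,2):
0 0 1 1 1
1 1 0 1 0
1 1 1 1 1
0 0 0 0 0

After press 7 at (0,4):
0 0 1 0 0
1 1 0 1 1
1 1 1 1 1
0 0 0 0 0

Answer: 0 0 1 0 0
1 1 0 1 1
1 1 1 1 1
0 0 0 0 0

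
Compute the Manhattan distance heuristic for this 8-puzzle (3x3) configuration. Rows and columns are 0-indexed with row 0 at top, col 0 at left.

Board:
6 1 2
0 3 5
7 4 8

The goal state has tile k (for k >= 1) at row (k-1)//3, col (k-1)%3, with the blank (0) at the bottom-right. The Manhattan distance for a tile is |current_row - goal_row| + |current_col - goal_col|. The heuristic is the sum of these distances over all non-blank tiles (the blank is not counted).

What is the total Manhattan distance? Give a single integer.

Answer: 11

Derivation:
Tile 6: (0,0)->(1,2) = 3
Tile 1: (0,1)->(0,0) = 1
Tile 2: (0,2)->(0,1) = 1
Tile 3: (1,1)->(0,2) = 2
Tile 5: (1,2)->(1,1) = 1
Tile 7: (2,0)->(2,0) = 0
Tile 4: (2,1)->(1,0) = 2
Tile 8: (2,2)->(2,1) = 1
Sum: 3 + 1 + 1 + 2 + 1 + 0 + 2 + 1 = 11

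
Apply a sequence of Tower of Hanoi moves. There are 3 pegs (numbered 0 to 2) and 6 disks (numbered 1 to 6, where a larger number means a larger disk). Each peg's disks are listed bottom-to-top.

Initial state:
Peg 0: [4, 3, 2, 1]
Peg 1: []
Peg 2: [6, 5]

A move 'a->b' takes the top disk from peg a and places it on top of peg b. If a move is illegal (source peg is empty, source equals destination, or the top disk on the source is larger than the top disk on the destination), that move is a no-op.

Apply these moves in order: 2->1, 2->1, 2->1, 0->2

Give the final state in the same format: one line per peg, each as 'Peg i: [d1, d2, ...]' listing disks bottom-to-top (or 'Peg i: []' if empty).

After move 1 (2->1):
Peg 0: [4, 3, 2, 1]
Peg 1: [5]
Peg 2: [6]

After move 2 (2->1):
Peg 0: [4, 3, 2, 1]
Peg 1: [5]
Peg 2: [6]

After move 3 (2->1):
Peg 0: [4, 3, 2, 1]
Peg 1: [5]
Peg 2: [6]

After move 4 (0->2):
Peg 0: [4, 3, 2]
Peg 1: [5]
Peg 2: [6, 1]

Answer: Peg 0: [4, 3, 2]
Peg 1: [5]
Peg 2: [6, 1]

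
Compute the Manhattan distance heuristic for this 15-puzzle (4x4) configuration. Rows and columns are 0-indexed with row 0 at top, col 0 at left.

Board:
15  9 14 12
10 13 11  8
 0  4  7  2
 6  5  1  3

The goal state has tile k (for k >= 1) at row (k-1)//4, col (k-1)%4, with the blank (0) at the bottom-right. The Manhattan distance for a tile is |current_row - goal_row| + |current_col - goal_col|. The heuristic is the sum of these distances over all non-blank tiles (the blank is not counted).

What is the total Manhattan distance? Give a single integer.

Answer: 44

Derivation:
Tile 15: (0,0)->(3,2) = 5
Tile 9: (0,1)->(2,0) = 3
Tile 14: (0,2)->(3,1) = 4
Tile 12: (0,3)->(2,3) = 2
Tile 10: (1,0)->(2,1) = 2
Tile 13: (1,1)->(3,0) = 3
Tile 11: (1,2)->(2,2) = 1
Tile 8: (1,3)->(1,3) = 0
Tile 4: (2,1)->(0,3) = 4
Tile 7: (2,2)->(1,2) = 1
Tile 2: (2,3)->(0,1) = 4
Tile 6: (3,0)->(1,1) = 3
Tile 5: (3,1)->(1,0) = 3
Tile 1: (3,2)->(0,0) = 5
Tile 3: (3,3)->(0,2) = 4
Sum: 5 + 3 + 4 + 2 + 2 + 3 + 1 + 0 + 4 + 1 + 4 + 3 + 3 + 5 + 4 = 44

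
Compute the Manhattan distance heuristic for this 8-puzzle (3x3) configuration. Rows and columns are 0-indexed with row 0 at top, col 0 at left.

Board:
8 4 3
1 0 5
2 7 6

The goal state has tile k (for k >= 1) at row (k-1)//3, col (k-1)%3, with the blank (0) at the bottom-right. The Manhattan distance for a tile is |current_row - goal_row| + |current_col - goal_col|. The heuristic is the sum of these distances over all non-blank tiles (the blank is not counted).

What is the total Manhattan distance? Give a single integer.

Tile 8: (0,0)->(2,1) = 3
Tile 4: (0,1)->(1,0) = 2
Tile 3: (0,2)->(0,2) = 0
Tile 1: (1,0)->(0,0) = 1
Tile 5: (1,2)->(1,1) = 1
Tile 2: (2,0)->(0,1) = 3
Tile 7: (2,1)->(2,0) = 1
Tile 6: (2,2)->(1,2) = 1
Sum: 3 + 2 + 0 + 1 + 1 + 3 + 1 + 1 = 12

Answer: 12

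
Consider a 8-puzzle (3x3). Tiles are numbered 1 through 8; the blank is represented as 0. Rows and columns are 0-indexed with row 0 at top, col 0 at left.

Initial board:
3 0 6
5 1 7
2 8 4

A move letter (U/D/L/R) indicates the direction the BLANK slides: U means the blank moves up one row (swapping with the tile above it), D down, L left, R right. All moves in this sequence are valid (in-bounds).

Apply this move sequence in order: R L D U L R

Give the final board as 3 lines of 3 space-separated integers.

After move 1 (R):
3 6 0
5 1 7
2 8 4

After move 2 (L):
3 0 6
5 1 7
2 8 4

After move 3 (D):
3 1 6
5 0 7
2 8 4

After move 4 (U):
3 0 6
5 1 7
2 8 4

After move 5 (L):
0 3 6
5 1 7
2 8 4

After move 6 (R):
3 0 6
5 1 7
2 8 4

Answer: 3 0 6
5 1 7
2 8 4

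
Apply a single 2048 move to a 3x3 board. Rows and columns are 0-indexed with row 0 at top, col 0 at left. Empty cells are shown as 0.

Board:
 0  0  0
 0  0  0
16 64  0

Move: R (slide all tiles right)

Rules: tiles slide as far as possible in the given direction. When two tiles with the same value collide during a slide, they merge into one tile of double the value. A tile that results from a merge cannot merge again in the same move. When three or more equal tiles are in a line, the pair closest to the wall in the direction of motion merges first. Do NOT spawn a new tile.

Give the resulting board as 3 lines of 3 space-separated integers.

Answer:  0  0  0
 0  0  0
 0 16 64

Derivation:
Slide right:
row 0: [0, 0, 0] -> [0, 0, 0]
row 1: [0, 0, 0] -> [0, 0, 0]
row 2: [16, 64, 0] -> [0, 16, 64]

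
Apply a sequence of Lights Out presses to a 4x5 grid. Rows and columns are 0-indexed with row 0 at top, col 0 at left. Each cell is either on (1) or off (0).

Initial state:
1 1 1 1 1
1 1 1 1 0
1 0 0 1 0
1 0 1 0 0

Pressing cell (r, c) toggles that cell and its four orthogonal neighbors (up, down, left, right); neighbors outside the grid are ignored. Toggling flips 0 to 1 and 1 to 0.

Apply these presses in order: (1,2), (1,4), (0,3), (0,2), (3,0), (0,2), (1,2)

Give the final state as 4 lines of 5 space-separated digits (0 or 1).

After press 1 at (1,2):
1 1 0 1 1
1 0 0 0 0
1 0 1 1 0
1 0 1 0 0

After press 2 at (1,4):
1 1 0 1 0
1 0 0 1 1
1 0 1 1 1
1 0 1 0 0

After press 3 at (0,3):
1 1 1 0 1
1 0 0 0 1
1 0 1 1 1
1 0 1 0 0

After press 4 at (0,2):
1 0 0 1 1
1 0 1 0 1
1 0 1 1 1
1 0 1 0 0

After press 5 at (3,0):
1 0 0 1 1
1 0 1 0 1
0 0 1 1 1
0 1 1 0 0

After press 6 at (0,2):
1 1 1 0 1
1 0 0 0 1
0 0 1 1 1
0 1 1 0 0

After press 7 at (1,2):
1 1 0 0 1
1 1 1 1 1
0 0 0 1 1
0 1 1 0 0

Answer: 1 1 0 0 1
1 1 1 1 1
0 0 0 1 1
0 1 1 0 0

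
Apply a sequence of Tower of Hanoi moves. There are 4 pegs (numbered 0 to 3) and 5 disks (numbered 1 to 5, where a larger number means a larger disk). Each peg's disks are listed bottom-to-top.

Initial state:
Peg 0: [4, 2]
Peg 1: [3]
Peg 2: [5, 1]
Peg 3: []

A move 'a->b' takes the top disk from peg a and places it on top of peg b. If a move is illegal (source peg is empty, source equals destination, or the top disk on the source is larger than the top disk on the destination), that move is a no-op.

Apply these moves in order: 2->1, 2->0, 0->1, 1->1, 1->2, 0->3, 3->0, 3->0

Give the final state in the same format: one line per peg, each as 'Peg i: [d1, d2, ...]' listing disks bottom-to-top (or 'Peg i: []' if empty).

After move 1 (2->1):
Peg 0: [4, 2]
Peg 1: [3, 1]
Peg 2: [5]
Peg 3: []

After move 2 (2->0):
Peg 0: [4, 2]
Peg 1: [3, 1]
Peg 2: [5]
Peg 3: []

After move 3 (0->1):
Peg 0: [4, 2]
Peg 1: [3, 1]
Peg 2: [5]
Peg 3: []

After move 4 (1->1):
Peg 0: [4, 2]
Peg 1: [3, 1]
Peg 2: [5]
Peg 3: []

After move 5 (1->2):
Peg 0: [4, 2]
Peg 1: [3]
Peg 2: [5, 1]
Peg 3: []

After move 6 (0->3):
Peg 0: [4]
Peg 1: [3]
Peg 2: [5, 1]
Peg 3: [2]

After move 7 (3->0):
Peg 0: [4, 2]
Peg 1: [3]
Peg 2: [5, 1]
Peg 3: []

After move 8 (3->0):
Peg 0: [4, 2]
Peg 1: [3]
Peg 2: [5, 1]
Peg 3: []

Answer: Peg 0: [4, 2]
Peg 1: [3]
Peg 2: [5, 1]
Peg 3: []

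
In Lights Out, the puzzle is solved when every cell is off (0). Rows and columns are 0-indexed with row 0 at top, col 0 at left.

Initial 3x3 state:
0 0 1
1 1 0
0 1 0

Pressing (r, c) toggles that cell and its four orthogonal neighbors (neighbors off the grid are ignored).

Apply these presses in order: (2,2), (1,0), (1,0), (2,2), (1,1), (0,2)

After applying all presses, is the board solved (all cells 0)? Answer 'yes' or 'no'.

Answer: yes

Derivation:
After press 1 at (2,2):
0 0 1
1 1 1
0 0 1

After press 2 at (1,0):
1 0 1
0 0 1
1 0 1

After press 3 at (1,0):
0 0 1
1 1 1
0 0 1

After press 4 at (2,2):
0 0 1
1 1 0
0 1 0

After press 5 at (1,1):
0 1 1
0 0 1
0 0 0

After press 6 at (0,2):
0 0 0
0 0 0
0 0 0

Lights still on: 0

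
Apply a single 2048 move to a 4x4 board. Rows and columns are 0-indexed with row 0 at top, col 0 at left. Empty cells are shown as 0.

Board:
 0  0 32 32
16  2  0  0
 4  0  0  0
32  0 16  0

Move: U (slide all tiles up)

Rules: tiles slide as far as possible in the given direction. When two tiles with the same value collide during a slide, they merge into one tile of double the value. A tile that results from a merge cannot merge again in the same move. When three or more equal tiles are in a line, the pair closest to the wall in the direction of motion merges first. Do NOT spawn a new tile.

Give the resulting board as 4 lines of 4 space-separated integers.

Answer: 16  2 32 32
 4  0 16  0
32  0  0  0
 0  0  0  0

Derivation:
Slide up:
col 0: [0, 16, 4, 32] -> [16, 4, 32, 0]
col 1: [0, 2, 0, 0] -> [2, 0, 0, 0]
col 2: [32, 0, 0, 16] -> [32, 16, 0, 0]
col 3: [32, 0, 0, 0] -> [32, 0, 0, 0]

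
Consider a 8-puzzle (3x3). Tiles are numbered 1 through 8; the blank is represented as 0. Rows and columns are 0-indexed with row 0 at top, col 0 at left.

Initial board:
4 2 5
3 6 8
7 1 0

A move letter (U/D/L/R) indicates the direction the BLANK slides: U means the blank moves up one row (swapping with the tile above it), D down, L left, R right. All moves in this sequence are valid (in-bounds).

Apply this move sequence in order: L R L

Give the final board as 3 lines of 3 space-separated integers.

After move 1 (L):
4 2 5
3 6 8
7 0 1

After move 2 (R):
4 2 5
3 6 8
7 1 0

After move 3 (L):
4 2 5
3 6 8
7 0 1

Answer: 4 2 5
3 6 8
7 0 1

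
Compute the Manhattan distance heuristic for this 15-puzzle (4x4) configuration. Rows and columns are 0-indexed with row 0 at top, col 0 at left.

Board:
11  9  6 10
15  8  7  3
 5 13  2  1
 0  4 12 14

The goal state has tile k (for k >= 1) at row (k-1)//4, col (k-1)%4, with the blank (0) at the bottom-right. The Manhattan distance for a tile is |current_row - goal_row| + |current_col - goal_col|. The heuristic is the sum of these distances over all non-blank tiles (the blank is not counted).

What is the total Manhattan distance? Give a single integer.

Tile 11: at (0,0), goal (2,2), distance |0-2|+|0-2| = 4
Tile 9: at (0,1), goal (2,0), distance |0-2|+|1-0| = 3
Tile 6: at (0,2), goal (1,1), distance |0-1|+|2-1| = 2
Tile 10: at (0,3), goal (2,1), distance |0-2|+|3-1| = 4
Tile 15: at (1,0), goal (3,2), distance |1-3|+|0-2| = 4
Tile 8: at (1,1), goal (1,3), distance |1-1|+|1-3| = 2
Tile 7: at (1,2), goal (1,2), distance |1-1|+|2-2| = 0
Tile 3: at (1,3), goal (0,2), distance |1-0|+|3-2| = 2
Tile 5: at (2,0), goal (1,0), distance |2-1|+|0-0| = 1
Tile 13: at (2,1), goal (3,0), distance |2-3|+|1-0| = 2
Tile 2: at (2,2), goal (0,1), distance |2-0|+|2-1| = 3
Tile 1: at (2,3), goal (0,0), distance |2-0|+|3-0| = 5
Tile 4: at (3,1), goal (0,3), distance |3-0|+|1-3| = 5
Tile 12: at (3,2), goal (2,3), distance |3-2|+|2-3| = 2
Tile 14: at (3,3), goal (3,1), distance |3-3|+|3-1| = 2
Sum: 4 + 3 + 2 + 4 + 4 + 2 + 0 + 2 + 1 + 2 + 3 + 5 + 5 + 2 + 2 = 41

Answer: 41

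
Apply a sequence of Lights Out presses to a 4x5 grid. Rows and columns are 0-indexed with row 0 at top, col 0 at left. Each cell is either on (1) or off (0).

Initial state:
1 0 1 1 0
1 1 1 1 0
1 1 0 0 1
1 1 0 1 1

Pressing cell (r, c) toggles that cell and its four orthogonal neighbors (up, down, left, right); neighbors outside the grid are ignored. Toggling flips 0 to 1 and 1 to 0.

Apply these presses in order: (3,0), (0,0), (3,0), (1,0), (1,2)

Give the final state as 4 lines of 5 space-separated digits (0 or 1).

After press 1 at (3,0):
1 0 1 1 0
1 1 1 1 0
0 1 0 0 1
0 0 0 1 1

After press 2 at (0,0):
0 1 1 1 0
0 1 1 1 0
0 1 0 0 1
0 0 0 1 1

After press 3 at (3,0):
0 1 1 1 0
0 1 1 1 0
1 1 0 0 1
1 1 0 1 1

After press 4 at (1,0):
1 1 1 1 0
1 0 1 1 0
0 1 0 0 1
1 1 0 1 1

After press 5 at (1,2):
1 1 0 1 0
1 1 0 0 0
0 1 1 0 1
1 1 0 1 1

Answer: 1 1 0 1 0
1 1 0 0 0
0 1 1 0 1
1 1 0 1 1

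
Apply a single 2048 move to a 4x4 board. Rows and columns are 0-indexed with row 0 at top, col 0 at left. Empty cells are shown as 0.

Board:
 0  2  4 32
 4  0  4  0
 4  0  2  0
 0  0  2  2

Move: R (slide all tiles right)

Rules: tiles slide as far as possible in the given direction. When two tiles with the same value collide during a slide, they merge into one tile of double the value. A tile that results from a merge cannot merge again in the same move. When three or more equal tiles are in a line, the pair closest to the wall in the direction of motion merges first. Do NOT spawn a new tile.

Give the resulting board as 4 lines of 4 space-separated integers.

Answer:  0  2  4 32
 0  0  0  8
 0  0  4  2
 0  0  0  4

Derivation:
Slide right:
row 0: [0, 2, 4, 32] -> [0, 2, 4, 32]
row 1: [4, 0, 4, 0] -> [0, 0, 0, 8]
row 2: [4, 0, 2, 0] -> [0, 0, 4, 2]
row 3: [0, 0, 2, 2] -> [0, 0, 0, 4]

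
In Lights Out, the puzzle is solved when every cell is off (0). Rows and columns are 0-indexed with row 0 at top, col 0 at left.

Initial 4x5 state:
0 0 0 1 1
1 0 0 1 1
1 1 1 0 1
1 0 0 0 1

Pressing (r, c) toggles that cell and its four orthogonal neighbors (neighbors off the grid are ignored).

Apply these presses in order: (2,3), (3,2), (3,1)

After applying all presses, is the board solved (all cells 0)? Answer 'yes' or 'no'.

Answer: no

Derivation:
After press 1 at (2,3):
0 0 0 1 1
1 0 0 0 1
1 1 0 1 0
1 0 0 1 1

After press 2 at (3,2):
0 0 0 1 1
1 0 0 0 1
1 1 1 1 0
1 1 1 0 1

After press 3 at (3,1):
0 0 0 1 1
1 0 0 0 1
1 0 1 1 0
0 0 0 0 1

Lights still on: 8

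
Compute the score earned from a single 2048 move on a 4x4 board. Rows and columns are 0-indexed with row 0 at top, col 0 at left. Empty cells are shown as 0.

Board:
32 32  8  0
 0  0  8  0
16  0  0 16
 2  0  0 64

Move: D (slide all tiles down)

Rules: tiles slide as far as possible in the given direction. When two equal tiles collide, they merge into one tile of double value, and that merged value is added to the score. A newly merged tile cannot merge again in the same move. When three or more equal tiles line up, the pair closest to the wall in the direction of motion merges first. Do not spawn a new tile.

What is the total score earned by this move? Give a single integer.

Answer: 16

Derivation:
Slide down:
col 0: [32, 0, 16, 2] -> [0, 32, 16, 2]  score +0 (running 0)
col 1: [32, 0, 0, 0] -> [0, 0, 0, 32]  score +0 (running 0)
col 2: [8, 8, 0, 0] -> [0, 0, 0, 16]  score +16 (running 16)
col 3: [0, 0, 16, 64] -> [0, 0, 16, 64]  score +0 (running 16)
Board after move:
 0  0  0  0
32  0  0  0
16  0  0 16
 2 32 16 64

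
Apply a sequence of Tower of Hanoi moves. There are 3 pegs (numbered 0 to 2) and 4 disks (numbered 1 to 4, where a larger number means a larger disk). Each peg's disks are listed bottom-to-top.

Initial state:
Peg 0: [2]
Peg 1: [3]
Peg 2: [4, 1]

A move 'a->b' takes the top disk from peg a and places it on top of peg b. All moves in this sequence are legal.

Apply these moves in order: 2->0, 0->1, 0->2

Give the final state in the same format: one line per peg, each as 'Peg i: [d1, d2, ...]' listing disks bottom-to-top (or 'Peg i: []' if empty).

After move 1 (2->0):
Peg 0: [2, 1]
Peg 1: [3]
Peg 2: [4]

After move 2 (0->1):
Peg 0: [2]
Peg 1: [3, 1]
Peg 2: [4]

After move 3 (0->2):
Peg 0: []
Peg 1: [3, 1]
Peg 2: [4, 2]

Answer: Peg 0: []
Peg 1: [3, 1]
Peg 2: [4, 2]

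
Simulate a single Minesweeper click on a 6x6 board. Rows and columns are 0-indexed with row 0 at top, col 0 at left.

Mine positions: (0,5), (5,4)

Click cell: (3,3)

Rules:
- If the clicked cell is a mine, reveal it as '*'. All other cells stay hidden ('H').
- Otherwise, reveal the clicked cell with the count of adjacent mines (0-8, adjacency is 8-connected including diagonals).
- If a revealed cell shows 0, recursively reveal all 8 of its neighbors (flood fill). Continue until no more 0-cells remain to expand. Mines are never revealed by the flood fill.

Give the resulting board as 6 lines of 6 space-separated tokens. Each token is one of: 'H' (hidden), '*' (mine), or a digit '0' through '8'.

0 0 0 0 1 H
0 0 0 0 1 1
0 0 0 0 0 0
0 0 0 0 0 0
0 0 0 1 1 1
0 0 0 1 H H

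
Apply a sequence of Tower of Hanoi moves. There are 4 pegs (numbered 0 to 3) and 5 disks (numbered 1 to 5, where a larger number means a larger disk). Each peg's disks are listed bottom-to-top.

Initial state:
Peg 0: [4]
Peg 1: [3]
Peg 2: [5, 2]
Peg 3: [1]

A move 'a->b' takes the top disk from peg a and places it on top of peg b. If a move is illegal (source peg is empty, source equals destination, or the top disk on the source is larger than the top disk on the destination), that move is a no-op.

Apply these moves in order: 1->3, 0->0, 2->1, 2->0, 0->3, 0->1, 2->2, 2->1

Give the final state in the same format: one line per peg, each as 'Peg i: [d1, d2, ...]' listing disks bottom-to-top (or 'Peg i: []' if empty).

After move 1 (1->3):
Peg 0: [4]
Peg 1: [3]
Peg 2: [5, 2]
Peg 3: [1]

After move 2 (0->0):
Peg 0: [4]
Peg 1: [3]
Peg 2: [5, 2]
Peg 3: [1]

After move 3 (2->1):
Peg 0: [4]
Peg 1: [3, 2]
Peg 2: [5]
Peg 3: [1]

After move 4 (2->0):
Peg 0: [4]
Peg 1: [3, 2]
Peg 2: [5]
Peg 3: [1]

After move 5 (0->3):
Peg 0: [4]
Peg 1: [3, 2]
Peg 2: [5]
Peg 3: [1]

After move 6 (0->1):
Peg 0: [4]
Peg 1: [3, 2]
Peg 2: [5]
Peg 3: [1]

After move 7 (2->2):
Peg 0: [4]
Peg 1: [3, 2]
Peg 2: [5]
Peg 3: [1]

After move 8 (2->1):
Peg 0: [4]
Peg 1: [3, 2]
Peg 2: [5]
Peg 3: [1]

Answer: Peg 0: [4]
Peg 1: [3, 2]
Peg 2: [5]
Peg 3: [1]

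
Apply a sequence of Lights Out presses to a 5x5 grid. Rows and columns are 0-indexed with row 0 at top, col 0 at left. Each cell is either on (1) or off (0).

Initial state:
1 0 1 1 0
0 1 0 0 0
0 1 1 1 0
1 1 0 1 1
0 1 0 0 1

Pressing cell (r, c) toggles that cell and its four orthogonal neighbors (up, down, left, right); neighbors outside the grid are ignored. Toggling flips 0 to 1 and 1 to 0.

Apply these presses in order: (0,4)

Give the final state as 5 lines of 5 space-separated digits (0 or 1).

After press 1 at (0,4):
1 0 1 0 1
0 1 0 0 1
0 1 1 1 0
1 1 0 1 1
0 1 0 0 1

Answer: 1 0 1 0 1
0 1 0 0 1
0 1 1 1 0
1 1 0 1 1
0 1 0 0 1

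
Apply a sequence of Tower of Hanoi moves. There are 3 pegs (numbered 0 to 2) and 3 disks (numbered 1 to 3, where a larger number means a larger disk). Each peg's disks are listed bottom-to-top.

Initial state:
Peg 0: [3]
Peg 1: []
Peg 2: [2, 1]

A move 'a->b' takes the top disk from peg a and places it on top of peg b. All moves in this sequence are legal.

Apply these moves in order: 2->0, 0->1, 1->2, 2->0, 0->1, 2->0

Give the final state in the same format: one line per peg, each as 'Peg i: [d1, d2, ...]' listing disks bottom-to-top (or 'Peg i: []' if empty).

After move 1 (2->0):
Peg 0: [3, 1]
Peg 1: []
Peg 2: [2]

After move 2 (0->1):
Peg 0: [3]
Peg 1: [1]
Peg 2: [2]

After move 3 (1->2):
Peg 0: [3]
Peg 1: []
Peg 2: [2, 1]

After move 4 (2->0):
Peg 0: [3, 1]
Peg 1: []
Peg 2: [2]

After move 5 (0->1):
Peg 0: [3]
Peg 1: [1]
Peg 2: [2]

After move 6 (2->0):
Peg 0: [3, 2]
Peg 1: [1]
Peg 2: []

Answer: Peg 0: [3, 2]
Peg 1: [1]
Peg 2: []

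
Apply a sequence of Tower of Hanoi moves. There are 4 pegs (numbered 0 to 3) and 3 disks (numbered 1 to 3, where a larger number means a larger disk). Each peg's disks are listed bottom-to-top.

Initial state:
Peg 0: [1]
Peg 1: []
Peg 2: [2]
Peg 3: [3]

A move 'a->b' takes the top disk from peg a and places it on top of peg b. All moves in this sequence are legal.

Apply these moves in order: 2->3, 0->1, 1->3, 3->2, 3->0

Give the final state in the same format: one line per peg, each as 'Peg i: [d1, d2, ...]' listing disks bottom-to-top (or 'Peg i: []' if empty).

After move 1 (2->3):
Peg 0: [1]
Peg 1: []
Peg 2: []
Peg 3: [3, 2]

After move 2 (0->1):
Peg 0: []
Peg 1: [1]
Peg 2: []
Peg 3: [3, 2]

After move 3 (1->3):
Peg 0: []
Peg 1: []
Peg 2: []
Peg 3: [3, 2, 1]

After move 4 (3->2):
Peg 0: []
Peg 1: []
Peg 2: [1]
Peg 3: [3, 2]

After move 5 (3->0):
Peg 0: [2]
Peg 1: []
Peg 2: [1]
Peg 3: [3]

Answer: Peg 0: [2]
Peg 1: []
Peg 2: [1]
Peg 3: [3]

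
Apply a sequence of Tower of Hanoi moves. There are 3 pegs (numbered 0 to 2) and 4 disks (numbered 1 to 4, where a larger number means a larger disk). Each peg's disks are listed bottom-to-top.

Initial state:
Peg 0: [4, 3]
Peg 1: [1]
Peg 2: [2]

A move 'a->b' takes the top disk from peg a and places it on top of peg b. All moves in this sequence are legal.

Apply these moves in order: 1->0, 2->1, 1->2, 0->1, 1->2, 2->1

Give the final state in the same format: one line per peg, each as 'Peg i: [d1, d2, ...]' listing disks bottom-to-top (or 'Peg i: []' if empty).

After move 1 (1->0):
Peg 0: [4, 3, 1]
Peg 1: []
Peg 2: [2]

After move 2 (2->1):
Peg 0: [4, 3, 1]
Peg 1: [2]
Peg 2: []

After move 3 (1->2):
Peg 0: [4, 3, 1]
Peg 1: []
Peg 2: [2]

After move 4 (0->1):
Peg 0: [4, 3]
Peg 1: [1]
Peg 2: [2]

After move 5 (1->2):
Peg 0: [4, 3]
Peg 1: []
Peg 2: [2, 1]

After move 6 (2->1):
Peg 0: [4, 3]
Peg 1: [1]
Peg 2: [2]

Answer: Peg 0: [4, 3]
Peg 1: [1]
Peg 2: [2]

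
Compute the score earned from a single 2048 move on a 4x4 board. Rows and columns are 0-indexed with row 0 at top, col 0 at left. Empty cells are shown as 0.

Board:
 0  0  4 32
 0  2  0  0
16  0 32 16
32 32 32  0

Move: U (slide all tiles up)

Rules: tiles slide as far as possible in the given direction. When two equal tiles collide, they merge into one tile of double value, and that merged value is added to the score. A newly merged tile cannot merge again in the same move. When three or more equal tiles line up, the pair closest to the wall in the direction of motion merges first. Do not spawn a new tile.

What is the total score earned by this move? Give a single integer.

Answer: 64

Derivation:
Slide up:
col 0: [0, 0, 16, 32] -> [16, 32, 0, 0]  score +0 (running 0)
col 1: [0, 2, 0, 32] -> [2, 32, 0, 0]  score +0 (running 0)
col 2: [4, 0, 32, 32] -> [4, 64, 0, 0]  score +64 (running 64)
col 3: [32, 0, 16, 0] -> [32, 16, 0, 0]  score +0 (running 64)
Board after move:
16  2  4 32
32 32 64 16
 0  0  0  0
 0  0  0  0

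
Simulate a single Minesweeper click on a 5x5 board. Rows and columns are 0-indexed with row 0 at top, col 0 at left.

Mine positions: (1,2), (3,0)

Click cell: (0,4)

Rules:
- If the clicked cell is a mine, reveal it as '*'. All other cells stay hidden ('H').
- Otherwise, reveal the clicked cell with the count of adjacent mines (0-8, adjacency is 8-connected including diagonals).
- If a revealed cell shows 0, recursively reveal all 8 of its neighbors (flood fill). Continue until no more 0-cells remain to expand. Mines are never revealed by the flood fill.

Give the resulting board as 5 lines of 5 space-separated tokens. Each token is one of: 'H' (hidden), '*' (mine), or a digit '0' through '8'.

H H H 1 0
H H H 1 0
H 2 1 1 0
H 1 0 0 0
H 1 0 0 0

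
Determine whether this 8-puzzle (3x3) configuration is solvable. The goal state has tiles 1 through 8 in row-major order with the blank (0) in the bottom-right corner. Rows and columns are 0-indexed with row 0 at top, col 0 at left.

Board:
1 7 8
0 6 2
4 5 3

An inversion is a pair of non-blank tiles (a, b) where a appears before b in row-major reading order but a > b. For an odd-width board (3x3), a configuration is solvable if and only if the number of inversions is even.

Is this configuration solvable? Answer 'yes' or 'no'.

Answer: yes

Derivation:
Inversions (pairs i<j in row-major order where tile[i] > tile[j] > 0): 16
16 is even, so the puzzle is solvable.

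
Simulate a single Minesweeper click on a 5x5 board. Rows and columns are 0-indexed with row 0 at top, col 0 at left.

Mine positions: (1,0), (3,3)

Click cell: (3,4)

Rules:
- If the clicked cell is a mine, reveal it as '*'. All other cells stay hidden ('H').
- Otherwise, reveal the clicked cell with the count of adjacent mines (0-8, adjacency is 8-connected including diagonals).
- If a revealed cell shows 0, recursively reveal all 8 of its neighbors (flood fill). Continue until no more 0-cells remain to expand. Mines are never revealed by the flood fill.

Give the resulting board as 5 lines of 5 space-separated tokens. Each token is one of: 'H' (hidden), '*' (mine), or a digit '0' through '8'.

H H H H H
H H H H H
H H H H H
H H H H 1
H H H H H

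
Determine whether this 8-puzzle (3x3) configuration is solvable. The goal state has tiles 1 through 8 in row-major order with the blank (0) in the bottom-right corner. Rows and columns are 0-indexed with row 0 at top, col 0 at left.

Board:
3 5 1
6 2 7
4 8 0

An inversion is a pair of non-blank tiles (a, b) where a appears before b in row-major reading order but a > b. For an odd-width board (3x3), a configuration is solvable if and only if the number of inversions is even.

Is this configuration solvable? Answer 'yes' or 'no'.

Answer: yes

Derivation:
Inversions (pairs i<j in row-major order where tile[i] > tile[j] > 0): 8
8 is even, so the puzzle is solvable.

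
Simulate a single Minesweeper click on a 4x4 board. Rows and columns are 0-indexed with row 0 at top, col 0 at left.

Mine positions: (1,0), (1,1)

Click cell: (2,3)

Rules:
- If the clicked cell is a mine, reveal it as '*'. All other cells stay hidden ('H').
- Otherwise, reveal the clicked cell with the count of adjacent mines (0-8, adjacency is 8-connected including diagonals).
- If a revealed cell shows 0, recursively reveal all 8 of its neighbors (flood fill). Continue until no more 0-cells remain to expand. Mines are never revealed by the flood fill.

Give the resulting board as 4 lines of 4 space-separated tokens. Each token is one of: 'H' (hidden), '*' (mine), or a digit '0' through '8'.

H H 1 0
H H 1 0
2 2 1 0
0 0 0 0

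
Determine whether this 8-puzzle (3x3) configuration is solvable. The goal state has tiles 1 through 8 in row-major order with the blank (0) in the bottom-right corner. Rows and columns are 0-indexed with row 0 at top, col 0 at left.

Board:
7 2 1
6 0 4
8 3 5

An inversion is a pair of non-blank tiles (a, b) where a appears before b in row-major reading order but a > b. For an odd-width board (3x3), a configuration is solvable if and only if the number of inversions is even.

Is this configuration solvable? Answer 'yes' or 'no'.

Inversions (pairs i<j in row-major order where tile[i] > tile[j] > 0): 13
13 is odd, so the puzzle is not solvable.

Answer: no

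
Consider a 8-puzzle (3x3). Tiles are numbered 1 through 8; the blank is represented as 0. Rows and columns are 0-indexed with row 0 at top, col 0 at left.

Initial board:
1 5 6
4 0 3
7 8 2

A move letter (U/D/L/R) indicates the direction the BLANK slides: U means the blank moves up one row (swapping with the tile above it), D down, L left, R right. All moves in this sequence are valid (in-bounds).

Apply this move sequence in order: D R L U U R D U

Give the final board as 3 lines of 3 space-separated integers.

Answer: 1 6 0
4 5 3
7 8 2

Derivation:
After move 1 (D):
1 5 6
4 8 3
7 0 2

After move 2 (R):
1 5 6
4 8 3
7 2 0

After move 3 (L):
1 5 6
4 8 3
7 0 2

After move 4 (U):
1 5 6
4 0 3
7 8 2

After move 5 (U):
1 0 6
4 5 3
7 8 2

After move 6 (R):
1 6 0
4 5 3
7 8 2

After move 7 (D):
1 6 3
4 5 0
7 8 2

After move 8 (U):
1 6 0
4 5 3
7 8 2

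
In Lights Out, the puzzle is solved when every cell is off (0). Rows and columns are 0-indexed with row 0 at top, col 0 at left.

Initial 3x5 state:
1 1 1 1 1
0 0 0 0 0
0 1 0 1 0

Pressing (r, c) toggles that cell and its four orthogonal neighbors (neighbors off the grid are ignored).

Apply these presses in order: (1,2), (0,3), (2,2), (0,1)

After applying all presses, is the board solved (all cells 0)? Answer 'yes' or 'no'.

After press 1 at (1,2):
1 1 0 1 1
0 1 1 1 0
0 1 1 1 0

After press 2 at (0,3):
1 1 1 0 0
0 1 1 0 0
0 1 1 1 0

After press 3 at (2,2):
1 1 1 0 0
0 1 0 0 0
0 0 0 0 0

After press 4 at (0,1):
0 0 0 0 0
0 0 0 0 0
0 0 0 0 0

Lights still on: 0

Answer: yes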